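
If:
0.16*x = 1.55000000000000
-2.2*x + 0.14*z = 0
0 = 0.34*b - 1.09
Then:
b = 3.21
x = 9.69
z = 152.23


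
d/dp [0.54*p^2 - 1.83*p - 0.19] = 1.08*p - 1.83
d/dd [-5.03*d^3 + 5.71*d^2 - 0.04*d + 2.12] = -15.09*d^2 + 11.42*d - 0.04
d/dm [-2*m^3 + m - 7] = 1 - 6*m^2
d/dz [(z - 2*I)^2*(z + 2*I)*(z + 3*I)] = 4*z^3 + 3*I*z^2 + 20*z + 4*I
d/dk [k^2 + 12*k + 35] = 2*k + 12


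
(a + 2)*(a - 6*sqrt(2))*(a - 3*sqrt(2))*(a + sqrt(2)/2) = a^4 - 17*sqrt(2)*a^3/2 + 2*a^3 - 17*sqrt(2)*a^2 + 27*a^2 + 18*sqrt(2)*a + 54*a + 36*sqrt(2)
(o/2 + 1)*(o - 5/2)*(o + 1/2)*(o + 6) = o^4/2 + 3*o^3 - 21*o^2/8 - 17*o - 15/2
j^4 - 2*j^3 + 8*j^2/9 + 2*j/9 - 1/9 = (j - 1)^2*(j - 1/3)*(j + 1/3)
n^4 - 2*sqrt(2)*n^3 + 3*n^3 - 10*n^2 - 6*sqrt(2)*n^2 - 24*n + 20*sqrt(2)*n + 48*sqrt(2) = (n - 3)*(n + 2)*(n + 4)*(n - 2*sqrt(2))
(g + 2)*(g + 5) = g^2 + 7*g + 10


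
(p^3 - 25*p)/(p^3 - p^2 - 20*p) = (p + 5)/(p + 4)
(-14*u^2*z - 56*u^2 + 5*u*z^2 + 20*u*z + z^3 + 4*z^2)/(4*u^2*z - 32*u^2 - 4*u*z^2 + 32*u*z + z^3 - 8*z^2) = (7*u*z + 28*u + z^2 + 4*z)/(-2*u*z + 16*u + z^2 - 8*z)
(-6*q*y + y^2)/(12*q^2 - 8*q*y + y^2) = y/(-2*q + y)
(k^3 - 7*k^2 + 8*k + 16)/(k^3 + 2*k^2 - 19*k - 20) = (k - 4)/(k + 5)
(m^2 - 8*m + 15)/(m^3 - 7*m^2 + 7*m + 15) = 1/(m + 1)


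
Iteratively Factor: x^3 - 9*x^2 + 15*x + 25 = (x - 5)*(x^2 - 4*x - 5) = (x - 5)*(x + 1)*(x - 5)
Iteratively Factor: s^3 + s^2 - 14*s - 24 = (s + 3)*(s^2 - 2*s - 8) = (s - 4)*(s + 3)*(s + 2)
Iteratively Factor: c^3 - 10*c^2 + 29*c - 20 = (c - 5)*(c^2 - 5*c + 4) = (c - 5)*(c - 4)*(c - 1)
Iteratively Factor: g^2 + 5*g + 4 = (g + 4)*(g + 1)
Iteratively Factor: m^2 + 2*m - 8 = (m + 4)*(m - 2)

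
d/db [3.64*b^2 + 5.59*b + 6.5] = 7.28*b + 5.59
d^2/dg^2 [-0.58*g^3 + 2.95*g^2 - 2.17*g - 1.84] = 5.9 - 3.48*g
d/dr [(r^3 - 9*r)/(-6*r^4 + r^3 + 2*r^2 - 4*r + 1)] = (6*r^6 - 160*r^4 + 10*r^3 + 21*r^2 - 9)/(36*r^8 - 12*r^7 - 23*r^6 + 52*r^5 - 16*r^4 - 14*r^3 + 20*r^2 - 8*r + 1)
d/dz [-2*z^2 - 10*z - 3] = -4*z - 10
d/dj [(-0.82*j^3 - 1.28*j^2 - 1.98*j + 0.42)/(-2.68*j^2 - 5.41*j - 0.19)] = (2.1976*j^4 + 8.8724*j^3 + 2.0858*j^2 + 2.7376*j + 2.6484)/(7.1824*j^4 + 28.9976*j^3 + 30.2865*j^2 + 2.0558*j + 0.0361)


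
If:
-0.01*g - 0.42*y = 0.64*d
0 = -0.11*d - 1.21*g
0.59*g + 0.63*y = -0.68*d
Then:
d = 0.00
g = 0.00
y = 0.00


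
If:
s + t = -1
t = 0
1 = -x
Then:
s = -1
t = 0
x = -1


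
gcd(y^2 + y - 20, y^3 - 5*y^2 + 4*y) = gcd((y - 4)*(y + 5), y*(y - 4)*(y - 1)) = y - 4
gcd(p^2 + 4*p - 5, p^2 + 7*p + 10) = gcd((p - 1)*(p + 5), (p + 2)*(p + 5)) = p + 5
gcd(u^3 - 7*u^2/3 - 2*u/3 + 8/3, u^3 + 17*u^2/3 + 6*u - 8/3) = 1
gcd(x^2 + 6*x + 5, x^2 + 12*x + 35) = x + 5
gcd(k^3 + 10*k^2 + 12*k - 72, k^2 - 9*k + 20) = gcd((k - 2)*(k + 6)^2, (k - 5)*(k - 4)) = 1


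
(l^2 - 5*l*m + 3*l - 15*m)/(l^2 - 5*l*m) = (l + 3)/l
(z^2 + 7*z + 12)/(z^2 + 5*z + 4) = (z + 3)/(z + 1)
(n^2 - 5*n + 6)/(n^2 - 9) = (n - 2)/(n + 3)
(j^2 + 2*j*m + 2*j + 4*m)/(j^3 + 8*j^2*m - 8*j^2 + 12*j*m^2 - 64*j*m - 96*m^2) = (j + 2)/(j^2 + 6*j*m - 8*j - 48*m)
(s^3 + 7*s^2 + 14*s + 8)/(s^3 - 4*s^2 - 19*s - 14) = (s + 4)/(s - 7)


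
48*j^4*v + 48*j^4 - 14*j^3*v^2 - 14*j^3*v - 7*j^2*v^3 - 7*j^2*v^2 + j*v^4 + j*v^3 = (-8*j + v)*(-2*j + v)*(3*j + v)*(j*v + j)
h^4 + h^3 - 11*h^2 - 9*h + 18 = (h - 3)*(h - 1)*(h + 2)*(h + 3)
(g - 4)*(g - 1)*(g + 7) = g^3 + 2*g^2 - 31*g + 28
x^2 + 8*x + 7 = (x + 1)*(x + 7)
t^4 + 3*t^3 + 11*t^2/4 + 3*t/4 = t*(t + 1/2)*(t + 1)*(t + 3/2)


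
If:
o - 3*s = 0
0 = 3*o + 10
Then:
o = -10/3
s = -10/9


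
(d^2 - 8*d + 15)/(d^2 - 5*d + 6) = (d - 5)/(d - 2)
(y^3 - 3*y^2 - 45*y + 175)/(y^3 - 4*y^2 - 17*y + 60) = (y^2 + 2*y - 35)/(y^2 + y - 12)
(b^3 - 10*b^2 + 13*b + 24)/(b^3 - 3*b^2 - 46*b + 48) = (b^2 - 2*b - 3)/(b^2 + 5*b - 6)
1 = 1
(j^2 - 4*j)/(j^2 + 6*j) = (j - 4)/(j + 6)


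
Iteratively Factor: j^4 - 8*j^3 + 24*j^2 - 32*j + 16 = (j - 2)*(j^3 - 6*j^2 + 12*j - 8) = (j - 2)^2*(j^2 - 4*j + 4) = (j - 2)^3*(j - 2)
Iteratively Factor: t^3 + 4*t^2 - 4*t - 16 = (t + 2)*(t^2 + 2*t - 8) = (t - 2)*(t + 2)*(t + 4)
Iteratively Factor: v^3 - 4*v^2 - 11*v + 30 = (v - 5)*(v^2 + v - 6) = (v - 5)*(v - 2)*(v + 3)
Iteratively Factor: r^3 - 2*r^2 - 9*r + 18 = (r - 3)*(r^2 + r - 6) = (r - 3)*(r + 3)*(r - 2)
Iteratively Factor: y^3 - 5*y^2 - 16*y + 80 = (y + 4)*(y^2 - 9*y + 20) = (y - 5)*(y + 4)*(y - 4)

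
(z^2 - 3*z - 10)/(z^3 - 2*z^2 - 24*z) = (-z^2 + 3*z + 10)/(z*(-z^2 + 2*z + 24))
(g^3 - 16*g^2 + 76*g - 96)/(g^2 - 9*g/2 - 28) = 2*(g^2 - 8*g + 12)/(2*g + 7)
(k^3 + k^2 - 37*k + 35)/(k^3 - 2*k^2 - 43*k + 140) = (k - 1)/(k - 4)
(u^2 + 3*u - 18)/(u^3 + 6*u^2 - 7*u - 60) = (u + 6)/(u^2 + 9*u + 20)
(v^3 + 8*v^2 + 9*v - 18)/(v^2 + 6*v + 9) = (v^2 + 5*v - 6)/(v + 3)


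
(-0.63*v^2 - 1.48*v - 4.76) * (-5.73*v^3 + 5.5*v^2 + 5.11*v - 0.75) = 3.6099*v^5 + 5.0154*v^4 + 15.9155*v^3 - 33.2703*v^2 - 23.2136*v + 3.57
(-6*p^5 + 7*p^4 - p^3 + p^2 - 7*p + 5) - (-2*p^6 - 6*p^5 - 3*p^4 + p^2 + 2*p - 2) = 2*p^6 + 10*p^4 - p^3 - 9*p + 7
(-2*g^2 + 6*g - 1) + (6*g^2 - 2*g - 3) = 4*g^2 + 4*g - 4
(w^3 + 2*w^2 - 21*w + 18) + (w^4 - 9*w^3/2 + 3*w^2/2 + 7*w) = w^4 - 7*w^3/2 + 7*w^2/2 - 14*w + 18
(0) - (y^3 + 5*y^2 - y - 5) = -y^3 - 5*y^2 + y + 5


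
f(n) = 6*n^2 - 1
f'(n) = 12*n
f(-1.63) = 14.94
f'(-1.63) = -19.56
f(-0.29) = -0.50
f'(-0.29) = -3.48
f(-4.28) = 108.91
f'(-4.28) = -51.36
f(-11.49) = 791.12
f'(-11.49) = -137.88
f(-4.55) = 123.22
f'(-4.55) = -54.60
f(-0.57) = 0.95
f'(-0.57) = -6.84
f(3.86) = 88.40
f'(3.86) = 46.32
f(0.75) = 2.38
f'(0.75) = 9.00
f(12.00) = 863.00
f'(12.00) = 144.00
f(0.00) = -1.00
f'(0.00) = 0.00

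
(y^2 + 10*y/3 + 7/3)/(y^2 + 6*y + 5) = (y + 7/3)/(y + 5)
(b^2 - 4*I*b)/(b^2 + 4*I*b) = (b - 4*I)/(b + 4*I)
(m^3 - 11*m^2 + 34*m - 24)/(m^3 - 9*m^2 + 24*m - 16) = (m - 6)/(m - 4)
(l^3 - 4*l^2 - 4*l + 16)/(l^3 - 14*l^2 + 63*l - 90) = (l^3 - 4*l^2 - 4*l + 16)/(l^3 - 14*l^2 + 63*l - 90)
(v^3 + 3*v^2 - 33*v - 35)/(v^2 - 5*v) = v + 8 + 7/v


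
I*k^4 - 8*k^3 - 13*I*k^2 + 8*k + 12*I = (k - 1)*(k + 2*I)*(k + 6*I)*(I*k + I)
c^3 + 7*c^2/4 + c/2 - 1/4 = (c - 1/4)*(c + 1)^2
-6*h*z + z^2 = z*(-6*h + z)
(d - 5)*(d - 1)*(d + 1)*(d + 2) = d^4 - 3*d^3 - 11*d^2 + 3*d + 10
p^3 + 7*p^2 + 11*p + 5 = (p + 1)^2*(p + 5)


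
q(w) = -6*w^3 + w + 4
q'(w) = 1 - 18*w^2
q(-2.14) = 60.66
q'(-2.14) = -81.43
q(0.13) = 4.12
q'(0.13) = 0.70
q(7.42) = -2439.69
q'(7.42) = -990.02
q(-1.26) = 14.74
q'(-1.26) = -27.58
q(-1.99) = 49.29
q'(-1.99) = -70.28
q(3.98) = -370.29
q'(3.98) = -284.13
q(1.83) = -30.94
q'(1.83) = -59.28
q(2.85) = -132.04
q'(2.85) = -145.20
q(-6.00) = 1294.00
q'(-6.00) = -647.00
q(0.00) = 4.00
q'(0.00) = 1.00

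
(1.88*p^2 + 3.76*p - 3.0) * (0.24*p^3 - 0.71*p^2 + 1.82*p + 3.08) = 0.4512*p^5 - 0.4324*p^4 + 0.0320000000000005*p^3 + 14.7636*p^2 + 6.1208*p - 9.24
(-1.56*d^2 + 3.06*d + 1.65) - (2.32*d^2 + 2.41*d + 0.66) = -3.88*d^2 + 0.65*d + 0.99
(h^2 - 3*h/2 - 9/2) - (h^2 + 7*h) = -17*h/2 - 9/2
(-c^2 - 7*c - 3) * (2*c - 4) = -2*c^3 - 10*c^2 + 22*c + 12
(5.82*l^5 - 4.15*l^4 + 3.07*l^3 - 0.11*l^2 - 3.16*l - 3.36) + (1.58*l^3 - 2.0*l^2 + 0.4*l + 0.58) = 5.82*l^5 - 4.15*l^4 + 4.65*l^3 - 2.11*l^2 - 2.76*l - 2.78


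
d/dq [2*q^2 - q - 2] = 4*q - 1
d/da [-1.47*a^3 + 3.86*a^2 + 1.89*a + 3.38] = -4.41*a^2 + 7.72*a + 1.89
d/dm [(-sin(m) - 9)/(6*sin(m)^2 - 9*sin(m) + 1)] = (6*sin(m)^2 + 108*sin(m) - 82)*cos(m)/(6*sin(m)^2 - 9*sin(m) + 1)^2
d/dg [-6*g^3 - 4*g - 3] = -18*g^2 - 4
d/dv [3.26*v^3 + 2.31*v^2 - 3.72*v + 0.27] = 9.78*v^2 + 4.62*v - 3.72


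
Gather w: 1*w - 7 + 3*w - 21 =4*w - 28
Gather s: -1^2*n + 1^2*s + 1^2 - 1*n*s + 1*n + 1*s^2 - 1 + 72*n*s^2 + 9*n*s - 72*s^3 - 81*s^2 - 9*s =-72*s^3 + s^2*(72*n - 80) + s*(8*n - 8)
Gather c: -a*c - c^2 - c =-c^2 + c*(-a - 1)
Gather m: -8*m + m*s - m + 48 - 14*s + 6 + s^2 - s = m*(s - 9) + s^2 - 15*s + 54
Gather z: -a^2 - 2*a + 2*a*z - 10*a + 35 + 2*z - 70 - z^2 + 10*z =-a^2 - 12*a - z^2 + z*(2*a + 12) - 35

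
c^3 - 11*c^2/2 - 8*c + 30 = (c - 6)*(c - 2)*(c + 5/2)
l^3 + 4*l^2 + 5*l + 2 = (l + 1)^2*(l + 2)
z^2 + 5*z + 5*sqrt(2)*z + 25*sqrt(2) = (z + 5)*(z + 5*sqrt(2))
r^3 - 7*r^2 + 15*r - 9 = (r - 3)^2*(r - 1)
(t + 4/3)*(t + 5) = t^2 + 19*t/3 + 20/3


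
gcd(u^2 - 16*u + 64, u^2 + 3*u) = 1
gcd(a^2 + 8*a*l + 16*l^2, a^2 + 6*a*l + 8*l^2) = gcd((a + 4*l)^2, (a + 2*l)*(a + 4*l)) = a + 4*l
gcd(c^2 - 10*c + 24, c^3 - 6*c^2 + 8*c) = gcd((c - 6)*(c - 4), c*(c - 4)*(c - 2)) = c - 4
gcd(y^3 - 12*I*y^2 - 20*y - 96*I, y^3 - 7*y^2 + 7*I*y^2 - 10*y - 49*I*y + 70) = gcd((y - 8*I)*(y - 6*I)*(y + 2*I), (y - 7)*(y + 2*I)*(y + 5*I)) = y + 2*I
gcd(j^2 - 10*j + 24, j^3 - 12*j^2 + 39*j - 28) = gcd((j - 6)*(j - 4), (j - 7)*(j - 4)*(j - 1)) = j - 4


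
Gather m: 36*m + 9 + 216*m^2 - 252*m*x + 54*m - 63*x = 216*m^2 + m*(90 - 252*x) - 63*x + 9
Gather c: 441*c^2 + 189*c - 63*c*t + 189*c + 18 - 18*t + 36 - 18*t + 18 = 441*c^2 + c*(378 - 63*t) - 36*t + 72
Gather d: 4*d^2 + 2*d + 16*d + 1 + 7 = 4*d^2 + 18*d + 8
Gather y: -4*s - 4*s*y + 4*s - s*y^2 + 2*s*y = -s*y^2 - 2*s*y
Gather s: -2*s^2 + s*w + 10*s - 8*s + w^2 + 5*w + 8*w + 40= -2*s^2 + s*(w + 2) + w^2 + 13*w + 40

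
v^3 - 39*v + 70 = (v - 5)*(v - 2)*(v + 7)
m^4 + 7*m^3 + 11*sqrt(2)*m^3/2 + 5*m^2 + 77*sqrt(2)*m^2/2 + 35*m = m*(m + 7)*(m + sqrt(2)/2)*(m + 5*sqrt(2))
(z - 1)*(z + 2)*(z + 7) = z^3 + 8*z^2 + 5*z - 14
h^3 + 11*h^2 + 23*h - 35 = (h - 1)*(h + 5)*(h + 7)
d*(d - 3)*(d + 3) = d^3 - 9*d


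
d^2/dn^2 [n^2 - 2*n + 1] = 2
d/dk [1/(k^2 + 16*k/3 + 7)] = 6*(-3*k - 8)/(3*k^2 + 16*k + 21)^2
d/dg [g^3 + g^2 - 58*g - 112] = 3*g^2 + 2*g - 58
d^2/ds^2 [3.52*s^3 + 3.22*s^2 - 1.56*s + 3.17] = 21.12*s + 6.44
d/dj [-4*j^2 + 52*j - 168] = 52 - 8*j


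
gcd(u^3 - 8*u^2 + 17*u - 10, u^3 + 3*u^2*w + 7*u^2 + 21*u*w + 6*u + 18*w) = 1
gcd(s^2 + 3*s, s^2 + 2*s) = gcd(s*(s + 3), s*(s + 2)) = s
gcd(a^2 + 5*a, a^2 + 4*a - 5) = a + 5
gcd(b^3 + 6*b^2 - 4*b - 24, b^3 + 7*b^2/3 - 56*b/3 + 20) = b^2 + 4*b - 12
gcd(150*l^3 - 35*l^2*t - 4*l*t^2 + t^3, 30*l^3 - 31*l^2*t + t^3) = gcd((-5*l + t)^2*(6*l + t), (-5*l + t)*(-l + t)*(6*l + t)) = -30*l^2 + l*t + t^2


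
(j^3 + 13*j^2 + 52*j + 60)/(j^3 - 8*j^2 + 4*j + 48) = (j^2 + 11*j + 30)/(j^2 - 10*j + 24)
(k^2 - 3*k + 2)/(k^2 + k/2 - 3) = 2*(k^2 - 3*k + 2)/(2*k^2 + k - 6)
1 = 1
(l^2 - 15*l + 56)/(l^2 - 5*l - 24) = (l - 7)/(l + 3)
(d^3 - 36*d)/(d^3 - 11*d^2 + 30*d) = (d + 6)/(d - 5)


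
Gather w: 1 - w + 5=6 - w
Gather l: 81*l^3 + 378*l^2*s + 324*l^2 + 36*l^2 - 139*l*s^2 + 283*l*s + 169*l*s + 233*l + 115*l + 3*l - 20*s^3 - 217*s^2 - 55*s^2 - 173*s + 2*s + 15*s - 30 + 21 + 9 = 81*l^3 + l^2*(378*s + 360) + l*(-139*s^2 + 452*s + 351) - 20*s^3 - 272*s^2 - 156*s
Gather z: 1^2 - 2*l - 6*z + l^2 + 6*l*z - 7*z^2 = l^2 - 2*l - 7*z^2 + z*(6*l - 6) + 1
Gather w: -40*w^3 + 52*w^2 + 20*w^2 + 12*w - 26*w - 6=-40*w^3 + 72*w^2 - 14*w - 6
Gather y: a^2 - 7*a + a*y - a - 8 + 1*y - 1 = a^2 - 8*a + y*(a + 1) - 9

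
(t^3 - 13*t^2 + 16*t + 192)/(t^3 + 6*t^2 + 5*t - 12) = (t^2 - 16*t + 64)/(t^2 + 3*t - 4)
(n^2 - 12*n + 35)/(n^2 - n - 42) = (n - 5)/(n + 6)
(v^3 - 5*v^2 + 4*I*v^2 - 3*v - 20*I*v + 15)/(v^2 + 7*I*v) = (v^3 + v^2*(-5 + 4*I) - v*(3 + 20*I) + 15)/(v*(v + 7*I))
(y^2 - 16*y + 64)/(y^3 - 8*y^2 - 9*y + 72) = (y - 8)/(y^2 - 9)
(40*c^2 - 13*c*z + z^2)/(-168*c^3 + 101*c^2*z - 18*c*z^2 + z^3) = (-5*c + z)/(21*c^2 - 10*c*z + z^2)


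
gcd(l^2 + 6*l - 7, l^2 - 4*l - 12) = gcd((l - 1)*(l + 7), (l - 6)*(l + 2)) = 1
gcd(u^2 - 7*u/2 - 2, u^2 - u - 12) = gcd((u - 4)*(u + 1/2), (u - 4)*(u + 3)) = u - 4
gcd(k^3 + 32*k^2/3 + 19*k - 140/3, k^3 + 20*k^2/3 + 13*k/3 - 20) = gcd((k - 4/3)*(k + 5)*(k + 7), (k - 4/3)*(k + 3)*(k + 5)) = k^2 + 11*k/3 - 20/3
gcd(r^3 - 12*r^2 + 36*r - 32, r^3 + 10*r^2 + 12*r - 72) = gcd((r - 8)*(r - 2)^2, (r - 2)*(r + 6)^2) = r - 2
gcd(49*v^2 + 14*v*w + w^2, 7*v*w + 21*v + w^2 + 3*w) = 7*v + w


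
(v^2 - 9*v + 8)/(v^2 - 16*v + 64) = (v - 1)/(v - 8)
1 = 1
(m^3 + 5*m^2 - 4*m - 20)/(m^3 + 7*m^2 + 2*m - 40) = (m + 2)/(m + 4)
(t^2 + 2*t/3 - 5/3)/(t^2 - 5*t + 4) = (t + 5/3)/(t - 4)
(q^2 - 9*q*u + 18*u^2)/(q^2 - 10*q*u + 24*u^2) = (q - 3*u)/(q - 4*u)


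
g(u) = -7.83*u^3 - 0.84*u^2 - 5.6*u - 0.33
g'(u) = -23.49*u^2 - 1.68*u - 5.6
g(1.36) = -29.20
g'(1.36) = -51.33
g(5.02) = -1040.15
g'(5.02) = -605.99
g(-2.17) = 87.88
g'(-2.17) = -112.57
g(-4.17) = 576.18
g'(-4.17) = -407.06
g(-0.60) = 4.42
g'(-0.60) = -13.05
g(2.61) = -159.88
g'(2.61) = -170.00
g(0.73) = -7.91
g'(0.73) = -19.34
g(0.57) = -5.24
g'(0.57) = -14.19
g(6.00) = -1755.45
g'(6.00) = -861.32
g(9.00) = -5826.84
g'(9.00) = -1923.41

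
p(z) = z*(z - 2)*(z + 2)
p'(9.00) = 239.00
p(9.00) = 693.00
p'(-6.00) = 104.00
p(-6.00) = -192.00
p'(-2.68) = 17.55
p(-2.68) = -8.53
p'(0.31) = -3.71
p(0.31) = -1.21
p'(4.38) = 53.55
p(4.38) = 66.51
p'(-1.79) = 5.61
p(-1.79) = 1.42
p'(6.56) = 125.10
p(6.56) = 256.06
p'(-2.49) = 14.60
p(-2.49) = -5.48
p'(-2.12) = 9.48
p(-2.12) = -1.05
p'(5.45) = 85.11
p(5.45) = 140.08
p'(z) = z*(z - 2) + z*(z + 2) + (z - 2)*(z + 2)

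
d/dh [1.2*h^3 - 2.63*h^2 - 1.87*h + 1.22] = 3.6*h^2 - 5.26*h - 1.87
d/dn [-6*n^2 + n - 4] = 1 - 12*n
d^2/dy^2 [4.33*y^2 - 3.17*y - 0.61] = 8.66000000000000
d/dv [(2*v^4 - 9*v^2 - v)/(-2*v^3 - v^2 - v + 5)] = (-v*(6*v^2 + 2*v + 1)*(-2*v^3 + 9*v + 1) + (-8*v^3 + 18*v + 1)*(2*v^3 + v^2 + v - 5))/(2*v^3 + v^2 + v - 5)^2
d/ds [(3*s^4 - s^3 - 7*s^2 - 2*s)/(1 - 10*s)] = (-90*s^4 + 32*s^3 + 67*s^2 - 14*s - 2)/(100*s^2 - 20*s + 1)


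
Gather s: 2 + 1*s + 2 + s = 2*s + 4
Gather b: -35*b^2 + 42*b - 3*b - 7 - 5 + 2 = -35*b^2 + 39*b - 10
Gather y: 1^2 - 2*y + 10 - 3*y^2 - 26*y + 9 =-3*y^2 - 28*y + 20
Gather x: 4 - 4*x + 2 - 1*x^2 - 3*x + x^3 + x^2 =x^3 - 7*x + 6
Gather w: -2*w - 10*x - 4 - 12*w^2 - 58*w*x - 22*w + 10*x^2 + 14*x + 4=-12*w^2 + w*(-58*x - 24) + 10*x^2 + 4*x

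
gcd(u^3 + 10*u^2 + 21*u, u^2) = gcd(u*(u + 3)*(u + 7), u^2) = u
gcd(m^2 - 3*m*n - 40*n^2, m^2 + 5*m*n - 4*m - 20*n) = m + 5*n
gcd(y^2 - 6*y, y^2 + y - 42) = y - 6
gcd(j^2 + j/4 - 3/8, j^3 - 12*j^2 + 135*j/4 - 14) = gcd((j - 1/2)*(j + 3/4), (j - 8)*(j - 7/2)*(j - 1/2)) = j - 1/2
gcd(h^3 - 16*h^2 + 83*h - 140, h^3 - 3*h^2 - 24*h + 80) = h - 4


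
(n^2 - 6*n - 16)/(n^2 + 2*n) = (n - 8)/n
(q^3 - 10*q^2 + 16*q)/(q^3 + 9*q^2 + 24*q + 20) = q*(q^2 - 10*q + 16)/(q^3 + 9*q^2 + 24*q + 20)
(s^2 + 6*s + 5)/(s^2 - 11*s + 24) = (s^2 + 6*s + 5)/(s^2 - 11*s + 24)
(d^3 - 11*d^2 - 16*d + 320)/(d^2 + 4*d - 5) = (d^2 - 16*d + 64)/(d - 1)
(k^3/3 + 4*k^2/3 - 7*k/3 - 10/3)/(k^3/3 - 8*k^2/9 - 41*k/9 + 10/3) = 3*(k^3 + 4*k^2 - 7*k - 10)/(3*k^3 - 8*k^2 - 41*k + 30)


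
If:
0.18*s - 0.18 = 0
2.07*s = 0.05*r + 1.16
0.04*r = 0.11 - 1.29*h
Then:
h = -0.48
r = 18.20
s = 1.00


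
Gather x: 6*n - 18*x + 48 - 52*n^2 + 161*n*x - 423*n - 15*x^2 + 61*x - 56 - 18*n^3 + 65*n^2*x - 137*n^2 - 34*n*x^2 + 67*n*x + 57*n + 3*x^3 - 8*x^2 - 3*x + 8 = -18*n^3 - 189*n^2 - 360*n + 3*x^3 + x^2*(-34*n - 23) + x*(65*n^2 + 228*n + 40)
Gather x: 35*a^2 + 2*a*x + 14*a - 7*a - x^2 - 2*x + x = 35*a^2 + 7*a - x^2 + x*(2*a - 1)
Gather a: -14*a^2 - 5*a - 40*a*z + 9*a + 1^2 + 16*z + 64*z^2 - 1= -14*a^2 + a*(4 - 40*z) + 64*z^2 + 16*z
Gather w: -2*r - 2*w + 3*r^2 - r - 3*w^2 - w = 3*r^2 - 3*r - 3*w^2 - 3*w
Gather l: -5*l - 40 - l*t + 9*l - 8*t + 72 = l*(4 - t) - 8*t + 32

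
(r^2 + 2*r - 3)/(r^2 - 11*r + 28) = (r^2 + 2*r - 3)/(r^2 - 11*r + 28)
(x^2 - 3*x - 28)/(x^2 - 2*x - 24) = (x - 7)/(x - 6)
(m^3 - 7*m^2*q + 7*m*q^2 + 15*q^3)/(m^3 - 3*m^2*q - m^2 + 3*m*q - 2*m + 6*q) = (m^2 - 4*m*q - 5*q^2)/(m^2 - m - 2)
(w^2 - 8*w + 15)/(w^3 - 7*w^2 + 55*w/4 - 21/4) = 4*(w - 5)/(4*w^2 - 16*w + 7)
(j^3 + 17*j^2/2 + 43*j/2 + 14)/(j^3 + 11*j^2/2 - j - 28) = (j + 1)/(j - 2)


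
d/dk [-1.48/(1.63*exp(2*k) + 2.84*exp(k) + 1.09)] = (4.8248*exp(k) + 4.2032)*exp(k)/(1.63*exp(2*k) + 2.84*exp(k) + 1.09)^2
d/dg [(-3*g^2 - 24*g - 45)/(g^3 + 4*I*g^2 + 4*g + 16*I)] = (3*g^4 + 48*g^3 + g^2*(123 + 96*I) + 264*I*g + 180 - 384*I)/(g^6 + 8*I*g^5 - 8*g^4 + 64*I*g^3 - 112*g^2 + 128*I*g - 256)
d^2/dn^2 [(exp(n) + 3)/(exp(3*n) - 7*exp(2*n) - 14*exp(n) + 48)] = (4*exp(3*n) - 30*exp(2*n) + 36*exp(n) + 160)*exp(n)/(exp(6*n) - 30*exp(5*n) + 348*exp(4*n) - 1960*exp(3*n) + 5568*exp(2*n) - 7680*exp(n) + 4096)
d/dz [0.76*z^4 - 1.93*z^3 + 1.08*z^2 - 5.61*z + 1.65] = 3.04*z^3 - 5.79*z^2 + 2.16*z - 5.61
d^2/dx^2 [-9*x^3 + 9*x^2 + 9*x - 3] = 18 - 54*x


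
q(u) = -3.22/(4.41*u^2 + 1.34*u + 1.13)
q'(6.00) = 0.01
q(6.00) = -0.02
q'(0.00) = 3.38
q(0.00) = -2.85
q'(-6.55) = -0.01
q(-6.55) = -0.02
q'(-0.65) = -3.14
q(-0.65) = -1.52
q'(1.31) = 0.38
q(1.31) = -0.31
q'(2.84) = 0.05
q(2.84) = -0.08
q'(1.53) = 0.26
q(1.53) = -0.24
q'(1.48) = 0.28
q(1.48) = -0.25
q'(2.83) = 0.05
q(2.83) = -0.08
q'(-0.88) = -1.83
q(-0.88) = -0.96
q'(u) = -3.22*(-8.82*u - 1.34)/(4.41*u^2 + 1.34*u + 1.13)^2 = (28.4004*u + 4.3148)/(4.41*u^2 + 1.34*u + 1.13)^2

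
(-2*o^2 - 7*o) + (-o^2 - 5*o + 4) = -3*o^2 - 12*o + 4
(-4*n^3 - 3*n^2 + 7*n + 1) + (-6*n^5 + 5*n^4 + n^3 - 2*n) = -6*n^5 + 5*n^4 - 3*n^3 - 3*n^2 + 5*n + 1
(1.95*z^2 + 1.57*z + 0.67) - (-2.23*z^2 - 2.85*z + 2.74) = 4.18*z^2 + 4.42*z - 2.07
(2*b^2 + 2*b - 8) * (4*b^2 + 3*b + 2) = 8*b^4 + 14*b^3 - 22*b^2 - 20*b - 16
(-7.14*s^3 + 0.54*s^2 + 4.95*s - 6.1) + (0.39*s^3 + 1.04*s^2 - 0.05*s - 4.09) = -6.75*s^3 + 1.58*s^2 + 4.9*s - 10.19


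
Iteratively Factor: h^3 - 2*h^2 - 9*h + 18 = (h - 3)*(h^2 + h - 6) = (h - 3)*(h - 2)*(h + 3)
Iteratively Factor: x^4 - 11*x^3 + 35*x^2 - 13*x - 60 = (x - 5)*(x^3 - 6*x^2 + 5*x + 12) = (x - 5)*(x - 3)*(x^2 - 3*x - 4) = (x - 5)*(x - 3)*(x + 1)*(x - 4)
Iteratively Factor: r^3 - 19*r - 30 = (r + 3)*(r^2 - 3*r - 10) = (r + 2)*(r + 3)*(r - 5)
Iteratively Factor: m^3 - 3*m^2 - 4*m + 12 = (m + 2)*(m^2 - 5*m + 6) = (m - 3)*(m + 2)*(m - 2)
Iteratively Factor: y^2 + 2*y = (y + 2)*(y)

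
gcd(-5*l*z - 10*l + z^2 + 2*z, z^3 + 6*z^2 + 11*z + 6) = z + 2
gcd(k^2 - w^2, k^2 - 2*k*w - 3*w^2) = k + w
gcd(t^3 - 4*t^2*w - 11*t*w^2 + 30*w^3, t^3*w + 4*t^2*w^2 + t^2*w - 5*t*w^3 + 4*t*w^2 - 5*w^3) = 1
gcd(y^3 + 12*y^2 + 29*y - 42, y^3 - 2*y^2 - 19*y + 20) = y - 1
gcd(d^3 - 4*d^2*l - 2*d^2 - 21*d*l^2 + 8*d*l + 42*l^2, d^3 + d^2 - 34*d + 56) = d - 2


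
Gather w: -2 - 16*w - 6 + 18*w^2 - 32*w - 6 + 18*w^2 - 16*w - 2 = 36*w^2 - 64*w - 16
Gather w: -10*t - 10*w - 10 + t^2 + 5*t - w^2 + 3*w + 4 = t^2 - 5*t - w^2 - 7*w - 6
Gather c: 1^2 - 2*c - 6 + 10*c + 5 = 8*c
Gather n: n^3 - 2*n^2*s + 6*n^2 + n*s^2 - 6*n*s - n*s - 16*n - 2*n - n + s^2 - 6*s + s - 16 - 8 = n^3 + n^2*(6 - 2*s) + n*(s^2 - 7*s - 19) + s^2 - 5*s - 24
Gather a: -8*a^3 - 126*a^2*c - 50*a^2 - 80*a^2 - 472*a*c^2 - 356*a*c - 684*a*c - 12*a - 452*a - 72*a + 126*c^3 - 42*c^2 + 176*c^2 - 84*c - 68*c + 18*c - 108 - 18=-8*a^3 + a^2*(-126*c - 130) + a*(-472*c^2 - 1040*c - 536) + 126*c^3 + 134*c^2 - 134*c - 126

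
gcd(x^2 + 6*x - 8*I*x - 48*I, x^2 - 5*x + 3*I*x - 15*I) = 1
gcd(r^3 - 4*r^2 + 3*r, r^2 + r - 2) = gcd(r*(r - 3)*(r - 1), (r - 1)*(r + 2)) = r - 1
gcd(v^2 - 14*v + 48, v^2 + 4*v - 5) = 1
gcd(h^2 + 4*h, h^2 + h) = h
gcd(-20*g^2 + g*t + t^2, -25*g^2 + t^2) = 5*g + t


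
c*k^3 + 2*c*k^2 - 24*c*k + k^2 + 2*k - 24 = (k - 4)*(k + 6)*(c*k + 1)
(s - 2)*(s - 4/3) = s^2 - 10*s/3 + 8/3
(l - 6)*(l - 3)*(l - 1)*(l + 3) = l^4 - 7*l^3 - 3*l^2 + 63*l - 54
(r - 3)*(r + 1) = r^2 - 2*r - 3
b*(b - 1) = b^2 - b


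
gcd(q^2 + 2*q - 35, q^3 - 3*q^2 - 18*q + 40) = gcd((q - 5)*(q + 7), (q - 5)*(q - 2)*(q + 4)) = q - 5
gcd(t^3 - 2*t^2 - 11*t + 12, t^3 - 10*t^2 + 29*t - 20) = t^2 - 5*t + 4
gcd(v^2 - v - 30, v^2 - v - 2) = 1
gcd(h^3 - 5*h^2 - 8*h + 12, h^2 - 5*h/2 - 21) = h - 6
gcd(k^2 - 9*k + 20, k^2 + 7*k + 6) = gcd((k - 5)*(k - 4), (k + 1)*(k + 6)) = 1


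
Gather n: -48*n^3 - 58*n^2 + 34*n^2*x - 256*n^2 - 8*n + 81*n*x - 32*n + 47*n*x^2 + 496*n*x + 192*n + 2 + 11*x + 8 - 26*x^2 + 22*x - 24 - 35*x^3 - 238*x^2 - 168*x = -48*n^3 + n^2*(34*x - 314) + n*(47*x^2 + 577*x + 152) - 35*x^3 - 264*x^2 - 135*x - 14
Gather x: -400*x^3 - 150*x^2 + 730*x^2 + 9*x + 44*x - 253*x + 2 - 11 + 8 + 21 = -400*x^3 + 580*x^2 - 200*x + 20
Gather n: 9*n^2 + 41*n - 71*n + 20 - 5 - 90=9*n^2 - 30*n - 75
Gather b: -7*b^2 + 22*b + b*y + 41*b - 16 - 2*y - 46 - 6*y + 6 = -7*b^2 + b*(y + 63) - 8*y - 56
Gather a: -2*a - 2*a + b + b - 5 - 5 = -4*a + 2*b - 10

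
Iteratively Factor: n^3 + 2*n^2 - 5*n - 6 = (n - 2)*(n^2 + 4*n + 3) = (n - 2)*(n + 1)*(n + 3)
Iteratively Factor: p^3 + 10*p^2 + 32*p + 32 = (p + 4)*(p^2 + 6*p + 8) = (p + 2)*(p + 4)*(p + 4)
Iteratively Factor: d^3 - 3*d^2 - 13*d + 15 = (d + 3)*(d^2 - 6*d + 5) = (d - 5)*(d + 3)*(d - 1)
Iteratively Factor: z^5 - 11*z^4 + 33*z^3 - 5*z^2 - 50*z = (z - 5)*(z^4 - 6*z^3 + 3*z^2 + 10*z) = z*(z - 5)*(z^3 - 6*z^2 + 3*z + 10) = z*(z - 5)*(z - 2)*(z^2 - 4*z - 5) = z*(z - 5)*(z - 2)*(z + 1)*(z - 5)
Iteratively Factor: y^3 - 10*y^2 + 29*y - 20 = (y - 5)*(y^2 - 5*y + 4) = (y - 5)*(y - 1)*(y - 4)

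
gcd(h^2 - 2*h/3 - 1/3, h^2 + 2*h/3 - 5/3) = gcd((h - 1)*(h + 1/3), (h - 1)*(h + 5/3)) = h - 1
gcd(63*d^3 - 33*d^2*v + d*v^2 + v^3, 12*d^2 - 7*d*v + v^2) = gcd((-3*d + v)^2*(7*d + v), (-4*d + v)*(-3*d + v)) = -3*d + v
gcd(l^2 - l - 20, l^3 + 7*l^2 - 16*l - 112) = l + 4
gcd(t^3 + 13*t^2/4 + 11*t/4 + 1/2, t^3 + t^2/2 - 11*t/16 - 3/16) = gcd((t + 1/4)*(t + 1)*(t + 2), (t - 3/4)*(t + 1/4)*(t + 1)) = t^2 + 5*t/4 + 1/4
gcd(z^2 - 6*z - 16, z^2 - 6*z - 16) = z^2 - 6*z - 16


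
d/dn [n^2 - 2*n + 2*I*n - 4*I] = 2*n - 2 + 2*I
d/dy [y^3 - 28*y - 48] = 3*y^2 - 28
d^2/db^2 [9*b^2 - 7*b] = 18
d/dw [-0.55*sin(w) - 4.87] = -0.55*cos(w)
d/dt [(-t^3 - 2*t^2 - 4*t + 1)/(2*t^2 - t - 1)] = (-2*t^4 + 2*t^3 + 13*t^2 + 5)/(4*t^4 - 4*t^3 - 3*t^2 + 2*t + 1)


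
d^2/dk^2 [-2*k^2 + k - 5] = -4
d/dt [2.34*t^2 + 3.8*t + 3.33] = 4.68*t + 3.8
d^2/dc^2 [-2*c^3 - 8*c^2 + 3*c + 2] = -12*c - 16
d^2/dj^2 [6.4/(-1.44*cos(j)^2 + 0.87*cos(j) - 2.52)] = (53.08416*(1 - cos(j)^2)^2 - 24.05376*cos(j)^3 - 61.51104*cos(j)^2 + 62.13888*cos(j) - 16.32384)/(1.44*cos(j)^2 - 0.87*cos(j) + 2.52)^3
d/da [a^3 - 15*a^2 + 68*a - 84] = 3*a^2 - 30*a + 68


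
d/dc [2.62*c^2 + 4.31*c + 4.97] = 5.24*c + 4.31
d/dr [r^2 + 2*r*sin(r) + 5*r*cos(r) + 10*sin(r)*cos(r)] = -5*r*sin(r) + 2*r*cos(r) + 2*r + 2*sin(r) + 5*cos(r) + 10*cos(2*r)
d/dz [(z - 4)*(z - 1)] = 2*z - 5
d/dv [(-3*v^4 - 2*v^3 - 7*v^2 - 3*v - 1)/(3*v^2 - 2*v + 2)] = (-18*v^5 + 12*v^4 - 16*v^3 + 11*v^2 - 22*v - 8)/(9*v^4 - 12*v^3 + 16*v^2 - 8*v + 4)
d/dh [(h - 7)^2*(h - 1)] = 3*(h - 7)*(h - 3)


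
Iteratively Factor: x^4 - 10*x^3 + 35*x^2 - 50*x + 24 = (x - 3)*(x^3 - 7*x^2 + 14*x - 8) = (x - 3)*(x - 2)*(x^2 - 5*x + 4) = (x - 4)*(x - 3)*(x - 2)*(x - 1)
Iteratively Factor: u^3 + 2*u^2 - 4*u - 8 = (u - 2)*(u^2 + 4*u + 4) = (u - 2)*(u + 2)*(u + 2)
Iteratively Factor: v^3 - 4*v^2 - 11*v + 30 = (v + 3)*(v^2 - 7*v + 10) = (v - 5)*(v + 3)*(v - 2)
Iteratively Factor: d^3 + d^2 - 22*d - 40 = (d + 2)*(d^2 - d - 20) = (d + 2)*(d + 4)*(d - 5)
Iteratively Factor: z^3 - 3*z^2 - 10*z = (z - 5)*(z^2 + 2*z) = z*(z - 5)*(z + 2)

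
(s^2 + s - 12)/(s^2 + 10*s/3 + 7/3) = 3*(s^2 + s - 12)/(3*s^2 + 10*s + 7)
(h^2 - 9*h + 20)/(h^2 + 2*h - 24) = (h - 5)/(h + 6)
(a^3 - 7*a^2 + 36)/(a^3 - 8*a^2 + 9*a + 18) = (a + 2)/(a + 1)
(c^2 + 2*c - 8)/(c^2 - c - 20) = (c - 2)/(c - 5)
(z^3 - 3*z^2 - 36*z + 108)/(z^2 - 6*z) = z + 3 - 18/z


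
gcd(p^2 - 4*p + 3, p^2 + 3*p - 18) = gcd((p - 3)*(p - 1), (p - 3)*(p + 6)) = p - 3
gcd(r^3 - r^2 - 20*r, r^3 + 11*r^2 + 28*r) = r^2 + 4*r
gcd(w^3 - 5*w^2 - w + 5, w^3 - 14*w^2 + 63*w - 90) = w - 5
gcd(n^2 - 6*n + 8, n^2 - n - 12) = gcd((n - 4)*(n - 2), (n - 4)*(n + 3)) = n - 4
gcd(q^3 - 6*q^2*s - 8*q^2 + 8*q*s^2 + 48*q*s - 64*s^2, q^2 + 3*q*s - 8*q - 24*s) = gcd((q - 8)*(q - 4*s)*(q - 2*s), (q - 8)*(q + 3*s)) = q - 8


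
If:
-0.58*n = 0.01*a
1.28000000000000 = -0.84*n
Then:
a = 88.38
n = -1.52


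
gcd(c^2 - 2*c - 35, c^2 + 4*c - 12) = 1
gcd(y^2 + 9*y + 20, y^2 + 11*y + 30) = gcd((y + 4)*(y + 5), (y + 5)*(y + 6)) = y + 5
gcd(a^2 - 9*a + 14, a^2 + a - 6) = a - 2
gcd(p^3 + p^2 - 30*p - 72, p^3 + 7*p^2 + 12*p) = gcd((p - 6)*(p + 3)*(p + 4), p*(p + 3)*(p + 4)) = p^2 + 7*p + 12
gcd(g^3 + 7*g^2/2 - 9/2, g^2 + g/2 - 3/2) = g^2 + g/2 - 3/2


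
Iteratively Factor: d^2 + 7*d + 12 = (d + 4)*(d + 3)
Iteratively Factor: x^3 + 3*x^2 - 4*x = (x - 1)*(x^2 + 4*x) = (x - 1)*(x + 4)*(x)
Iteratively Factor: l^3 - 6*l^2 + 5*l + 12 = (l + 1)*(l^2 - 7*l + 12) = (l - 4)*(l + 1)*(l - 3)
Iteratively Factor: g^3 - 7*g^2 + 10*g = (g)*(g^2 - 7*g + 10) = g*(g - 5)*(g - 2)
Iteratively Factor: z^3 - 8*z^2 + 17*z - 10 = (z - 1)*(z^2 - 7*z + 10) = (z - 5)*(z - 1)*(z - 2)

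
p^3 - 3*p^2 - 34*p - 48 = (p - 8)*(p + 2)*(p + 3)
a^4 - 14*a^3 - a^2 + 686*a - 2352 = (a - 8)*(a - 7)*(a - 6)*(a + 7)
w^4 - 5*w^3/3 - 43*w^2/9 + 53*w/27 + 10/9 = (w - 3)*(w - 2/3)*(w + 1/3)*(w + 5/3)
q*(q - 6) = q^2 - 6*q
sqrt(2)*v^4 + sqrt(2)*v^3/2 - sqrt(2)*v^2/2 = v^2*(v - 1/2)*(sqrt(2)*v + sqrt(2))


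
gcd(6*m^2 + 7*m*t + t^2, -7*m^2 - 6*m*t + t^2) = m + t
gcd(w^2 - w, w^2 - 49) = 1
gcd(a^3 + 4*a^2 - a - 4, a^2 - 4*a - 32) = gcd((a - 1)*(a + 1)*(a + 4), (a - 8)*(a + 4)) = a + 4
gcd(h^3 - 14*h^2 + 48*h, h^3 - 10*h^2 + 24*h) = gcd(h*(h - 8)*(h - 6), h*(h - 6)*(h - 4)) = h^2 - 6*h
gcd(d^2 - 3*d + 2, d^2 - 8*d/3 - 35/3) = 1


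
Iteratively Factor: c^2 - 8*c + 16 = (c - 4)*(c - 4)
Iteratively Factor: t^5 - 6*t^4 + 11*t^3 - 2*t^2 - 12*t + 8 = (t - 2)*(t^4 - 4*t^3 + 3*t^2 + 4*t - 4) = (t - 2)^2*(t^3 - 2*t^2 - t + 2) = (t - 2)^3*(t^2 - 1) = (t - 2)^3*(t - 1)*(t + 1)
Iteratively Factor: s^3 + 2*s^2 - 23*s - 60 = (s + 3)*(s^2 - s - 20) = (s - 5)*(s + 3)*(s + 4)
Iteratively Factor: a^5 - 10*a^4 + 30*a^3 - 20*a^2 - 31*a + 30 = (a - 2)*(a^4 - 8*a^3 + 14*a^2 + 8*a - 15) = (a - 2)*(a - 1)*(a^3 - 7*a^2 + 7*a + 15) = (a - 2)*(a - 1)*(a + 1)*(a^2 - 8*a + 15) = (a - 3)*(a - 2)*(a - 1)*(a + 1)*(a - 5)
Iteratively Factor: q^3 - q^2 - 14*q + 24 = (q - 2)*(q^2 + q - 12) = (q - 3)*(q - 2)*(q + 4)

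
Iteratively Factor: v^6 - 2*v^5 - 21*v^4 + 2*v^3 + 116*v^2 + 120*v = (v + 2)*(v^5 - 4*v^4 - 13*v^3 + 28*v^2 + 60*v) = v*(v + 2)*(v^4 - 4*v^3 - 13*v^2 + 28*v + 60) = v*(v + 2)^2*(v^3 - 6*v^2 - v + 30) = v*(v + 2)^3*(v^2 - 8*v + 15) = v*(v - 3)*(v + 2)^3*(v - 5)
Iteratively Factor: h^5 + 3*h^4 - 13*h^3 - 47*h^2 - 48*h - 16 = (h + 1)*(h^4 + 2*h^3 - 15*h^2 - 32*h - 16) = (h + 1)*(h + 4)*(h^3 - 2*h^2 - 7*h - 4) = (h - 4)*(h + 1)*(h + 4)*(h^2 + 2*h + 1) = (h - 4)*(h + 1)^2*(h + 4)*(h + 1)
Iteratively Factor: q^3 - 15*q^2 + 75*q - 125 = (q - 5)*(q^2 - 10*q + 25) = (q - 5)^2*(q - 5)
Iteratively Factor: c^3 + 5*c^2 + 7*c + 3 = (c + 1)*(c^2 + 4*c + 3) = (c + 1)^2*(c + 3)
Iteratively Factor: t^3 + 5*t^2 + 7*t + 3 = (t + 1)*(t^2 + 4*t + 3) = (t + 1)*(t + 3)*(t + 1)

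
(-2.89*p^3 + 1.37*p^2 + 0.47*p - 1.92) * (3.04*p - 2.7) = -8.7856*p^4 + 11.9678*p^3 - 2.2702*p^2 - 7.1058*p + 5.184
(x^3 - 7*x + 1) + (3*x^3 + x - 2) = 4*x^3 - 6*x - 1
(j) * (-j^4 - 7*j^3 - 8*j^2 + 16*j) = -j^5 - 7*j^4 - 8*j^3 + 16*j^2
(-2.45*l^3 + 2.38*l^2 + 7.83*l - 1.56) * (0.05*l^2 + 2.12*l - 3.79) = -0.1225*l^5 - 5.075*l^4 + 14.7226*l^3 + 7.5014*l^2 - 32.9829*l + 5.9124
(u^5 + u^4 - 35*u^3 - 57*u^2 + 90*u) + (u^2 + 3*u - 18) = u^5 + u^4 - 35*u^3 - 56*u^2 + 93*u - 18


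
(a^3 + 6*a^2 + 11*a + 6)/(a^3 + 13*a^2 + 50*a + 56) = (a^2 + 4*a + 3)/(a^2 + 11*a + 28)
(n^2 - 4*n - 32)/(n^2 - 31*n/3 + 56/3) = 3*(n + 4)/(3*n - 7)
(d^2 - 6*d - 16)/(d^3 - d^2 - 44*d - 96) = (d + 2)/(d^2 + 7*d + 12)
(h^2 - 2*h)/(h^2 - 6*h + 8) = h/(h - 4)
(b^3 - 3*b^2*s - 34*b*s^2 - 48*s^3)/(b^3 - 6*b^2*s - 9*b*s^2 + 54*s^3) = (b^2 - 6*b*s - 16*s^2)/(b^2 - 9*b*s + 18*s^2)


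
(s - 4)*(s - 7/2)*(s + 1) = s^3 - 13*s^2/2 + 13*s/2 + 14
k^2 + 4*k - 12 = (k - 2)*(k + 6)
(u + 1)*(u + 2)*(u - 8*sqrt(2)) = u^3 - 8*sqrt(2)*u^2 + 3*u^2 - 24*sqrt(2)*u + 2*u - 16*sqrt(2)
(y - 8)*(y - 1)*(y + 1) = y^3 - 8*y^2 - y + 8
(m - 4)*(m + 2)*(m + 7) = m^3 + 5*m^2 - 22*m - 56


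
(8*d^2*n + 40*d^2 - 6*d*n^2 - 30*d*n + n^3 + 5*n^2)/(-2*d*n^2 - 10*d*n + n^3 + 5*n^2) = (-4*d + n)/n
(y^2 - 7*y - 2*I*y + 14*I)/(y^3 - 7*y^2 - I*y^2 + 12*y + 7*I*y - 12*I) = (y^2 - y*(7 + 2*I) + 14*I)/(y^3 - y^2*(7 + I) + y*(12 + 7*I) - 12*I)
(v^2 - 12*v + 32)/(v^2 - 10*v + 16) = (v - 4)/(v - 2)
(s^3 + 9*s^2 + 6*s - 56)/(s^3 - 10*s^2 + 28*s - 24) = (s^2 + 11*s + 28)/(s^2 - 8*s + 12)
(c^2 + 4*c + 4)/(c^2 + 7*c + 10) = (c + 2)/(c + 5)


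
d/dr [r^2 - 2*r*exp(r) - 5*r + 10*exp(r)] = -2*r*exp(r) + 2*r + 8*exp(r) - 5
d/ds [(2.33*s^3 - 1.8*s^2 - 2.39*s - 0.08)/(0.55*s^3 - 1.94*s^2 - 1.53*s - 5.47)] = (-3.5302*s^4 - 4.5008*s^3 - 39.9859*s^2 + 19.3816*s + 12.9509)/(0.3025*s^6 - 2.134*s^5 + 2.0806*s^4 - 0.0806000000000004*s^3 + 23.5645*s^2 + 16.7382*s + 29.9209)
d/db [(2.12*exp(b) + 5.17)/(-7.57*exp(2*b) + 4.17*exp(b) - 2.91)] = (16.0484*exp(2*b) + 78.2738*exp(b) - 27.7281)*exp(b)/(57.3049*exp(4*b) - 63.1338*exp(3*b) + 61.4463*exp(2*b) - 24.2694*exp(b) + 8.4681)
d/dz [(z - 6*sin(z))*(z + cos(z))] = -(z - 6*sin(z))*(sin(z) - 1) - (z + cos(z))*(6*cos(z) - 1)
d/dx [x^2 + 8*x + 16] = 2*x + 8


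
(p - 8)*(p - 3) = p^2 - 11*p + 24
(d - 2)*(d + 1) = d^2 - d - 2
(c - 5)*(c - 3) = c^2 - 8*c + 15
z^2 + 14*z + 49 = (z + 7)^2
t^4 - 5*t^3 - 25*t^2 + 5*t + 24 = (t - 8)*(t - 1)*(t + 1)*(t + 3)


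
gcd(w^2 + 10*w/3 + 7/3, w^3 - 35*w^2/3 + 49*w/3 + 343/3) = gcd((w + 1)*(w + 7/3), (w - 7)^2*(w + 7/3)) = w + 7/3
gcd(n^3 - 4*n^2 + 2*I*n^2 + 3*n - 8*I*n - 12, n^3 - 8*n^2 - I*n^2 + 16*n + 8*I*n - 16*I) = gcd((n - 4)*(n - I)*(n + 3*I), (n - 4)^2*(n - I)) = n^2 + n*(-4 - I) + 4*I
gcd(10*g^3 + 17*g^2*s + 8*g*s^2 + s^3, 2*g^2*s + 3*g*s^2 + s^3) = 2*g^2 + 3*g*s + s^2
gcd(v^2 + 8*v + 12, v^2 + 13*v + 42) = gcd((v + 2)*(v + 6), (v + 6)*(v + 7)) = v + 6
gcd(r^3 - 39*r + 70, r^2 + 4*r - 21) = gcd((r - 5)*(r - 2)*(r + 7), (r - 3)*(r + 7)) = r + 7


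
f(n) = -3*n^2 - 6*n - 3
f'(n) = -6*n - 6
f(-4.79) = -43.09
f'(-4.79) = 22.74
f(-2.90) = -10.83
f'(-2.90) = 11.40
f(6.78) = -181.59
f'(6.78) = -46.68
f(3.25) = -54.19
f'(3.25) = -25.50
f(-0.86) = -0.06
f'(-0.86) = -0.84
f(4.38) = -86.83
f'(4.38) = -32.28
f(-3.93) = -25.75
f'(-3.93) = 17.58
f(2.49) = -36.54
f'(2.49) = -20.94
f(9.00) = -300.00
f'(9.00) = -60.00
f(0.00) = -3.00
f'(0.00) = -6.00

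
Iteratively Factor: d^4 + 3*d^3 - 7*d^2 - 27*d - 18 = (d + 1)*(d^3 + 2*d^2 - 9*d - 18) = (d + 1)*(d + 2)*(d^2 - 9) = (d + 1)*(d + 2)*(d + 3)*(d - 3)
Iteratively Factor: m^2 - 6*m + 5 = (m - 1)*(m - 5)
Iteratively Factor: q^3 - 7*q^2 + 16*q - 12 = (q - 2)*(q^2 - 5*q + 6) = (q - 2)^2*(q - 3)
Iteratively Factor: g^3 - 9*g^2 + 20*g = (g - 5)*(g^2 - 4*g) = g*(g - 5)*(g - 4)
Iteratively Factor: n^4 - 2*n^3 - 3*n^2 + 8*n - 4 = (n - 2)*(n^3 - 3*n + 2) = (n - 2)*(n + 2)*(n^2 - 2*n + 1) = (n - 2)*(n - 1)*(n + 2)*(n - 1)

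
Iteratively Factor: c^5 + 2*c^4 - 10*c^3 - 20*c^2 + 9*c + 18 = (c - 3)*(c^4 + 5*c^3 + 5*c^2 - 5*c - 6) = (c - 3)*(c - 1)*(c^3 + 6*c^2 + 11*c + 6) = (c - 3)*(c - 1)*(c + 2)*(c^2 + 4*c + 3) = (c - 3)*(c - 1)*(c + 1)*(c + 2)*(c + 3)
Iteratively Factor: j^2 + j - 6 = (j - 2)*(j + 3)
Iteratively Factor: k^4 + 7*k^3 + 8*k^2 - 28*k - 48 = (k - 2)*(k^3 + 9*k^2 + 26*k + 24) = (k - 2)*(k + 2)*(k^2 + 7*k + 12) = (k - 2)*(k + 2)*(k + 4)*(k + 3)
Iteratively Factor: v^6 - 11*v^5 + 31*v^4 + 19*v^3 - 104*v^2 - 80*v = (v + 1)*(v^5 - 12*v^4 + 43*v^3 - 24*v^2 - 80*v) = (v - 4)*(v + 1)*(v^4 - 8*v^3 + 11*v^2 + 20*v) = v*(v - 4)*(v + 1)*(v^3 - 8*v^2 + 11*v + 20) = v*(v - 5)*(v - 4)*(v + 1)*(v^2 - 3*v - 4) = v*(v - 5)*(v - 4)^2*(v + 1)*(v + 1)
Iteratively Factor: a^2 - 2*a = (a)*(a - 2)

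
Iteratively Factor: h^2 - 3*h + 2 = (h - 1)*(h - 2)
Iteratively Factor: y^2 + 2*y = (y)*(y + 2)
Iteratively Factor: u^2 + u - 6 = (u + 3)*(u - 2)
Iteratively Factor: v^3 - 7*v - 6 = (v + 2)*(v^2 - 2*v - 3) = (v - 3)*(v + 2)*(v + 1)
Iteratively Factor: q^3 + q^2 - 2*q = (q - 1)*(q^2 + 2*q) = q*(q - 1)*(q + 2)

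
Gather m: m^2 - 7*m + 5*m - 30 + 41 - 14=m^2 - 2*m - 3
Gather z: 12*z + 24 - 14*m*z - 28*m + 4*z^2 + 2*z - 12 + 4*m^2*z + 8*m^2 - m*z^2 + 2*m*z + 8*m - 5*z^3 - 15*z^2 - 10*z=8*m^2 - 20*m - 5*z^3 + z^2*(-m - 11) + z*(4*m^2 - 12*m + 4) + 12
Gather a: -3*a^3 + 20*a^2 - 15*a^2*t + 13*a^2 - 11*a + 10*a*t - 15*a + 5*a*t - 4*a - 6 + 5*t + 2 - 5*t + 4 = -3*a^3 + a^2*(33 - 15*t) + a*(15*t - 30)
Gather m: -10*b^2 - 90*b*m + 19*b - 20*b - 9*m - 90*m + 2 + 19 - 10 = -10*b^2 - b + m*(-90*b - 99) + 11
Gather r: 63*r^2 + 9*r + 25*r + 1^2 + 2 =63*r^2 + 34*r + 3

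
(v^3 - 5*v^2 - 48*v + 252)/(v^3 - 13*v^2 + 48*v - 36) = (v + 7)/(v - 1)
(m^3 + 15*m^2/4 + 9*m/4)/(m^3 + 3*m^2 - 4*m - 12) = m*(4*m + 3)/(4*(m^2 - 4))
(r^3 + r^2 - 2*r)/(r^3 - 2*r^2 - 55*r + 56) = r*(r + 2)/(r^2 - r - 56)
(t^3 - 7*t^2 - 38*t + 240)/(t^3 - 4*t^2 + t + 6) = (t^3 - 7*t^2 - 38*t + 240)/(t^3 - 4*t^2 + t + 6)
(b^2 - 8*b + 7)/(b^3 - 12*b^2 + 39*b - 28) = 1/(b - 4)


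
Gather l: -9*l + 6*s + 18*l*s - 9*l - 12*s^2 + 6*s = l*(18*s - 18) - 12*s^2 + 12*s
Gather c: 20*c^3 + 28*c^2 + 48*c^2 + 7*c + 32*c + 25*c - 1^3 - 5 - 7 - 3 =20*c^3 + 76*c^2 + 64*c - 16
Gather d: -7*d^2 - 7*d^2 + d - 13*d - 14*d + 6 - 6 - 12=-14*d^2 - 26*d - 12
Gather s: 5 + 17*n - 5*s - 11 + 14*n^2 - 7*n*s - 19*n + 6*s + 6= 14*n^2 - 2*n + s*(1 - 7*n)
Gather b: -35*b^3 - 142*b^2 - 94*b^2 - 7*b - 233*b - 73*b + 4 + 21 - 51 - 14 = -35*b^3 - 236*b^2 - 313*b - 40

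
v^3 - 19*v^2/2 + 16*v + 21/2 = (v - 7)*(v - 3)*(v + 1/2)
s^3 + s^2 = s^2*(s + 1)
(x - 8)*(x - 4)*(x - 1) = x^3 - 13*x^2 + 44*x - 32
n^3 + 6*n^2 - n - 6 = (n - 1)*(n + 1)*(n + 6)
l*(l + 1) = l^2 + l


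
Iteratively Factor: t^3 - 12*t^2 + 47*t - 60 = (t - 3)*(t^2 - 9*t + 20) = (t - 4)*(t - 3)*(t - 5)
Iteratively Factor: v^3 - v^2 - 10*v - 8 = (v - 4)*(v^2 + 3*v + 2) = (v - 4)*(v + 1)*(v + 2)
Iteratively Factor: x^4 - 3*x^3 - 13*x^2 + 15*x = (x - 1)*(x^3 - 2*x^2 - 15*x) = (x - 5)*(x - 1)*(x^2 + 3*x) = (x - 5)*(x - 1)*(x + 3)*(x)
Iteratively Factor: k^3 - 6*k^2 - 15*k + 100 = (k - 5)*(k^2 - k - 20) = (k - 5)*(k + 4)*(k - 5)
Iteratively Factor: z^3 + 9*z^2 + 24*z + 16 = (z + 4)*(z^2 + 5*z + 4) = (z + 4)^2*(z + 1)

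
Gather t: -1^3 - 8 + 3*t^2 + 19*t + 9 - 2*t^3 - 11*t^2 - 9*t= -2*t^3 - 8*t^2 + 10*t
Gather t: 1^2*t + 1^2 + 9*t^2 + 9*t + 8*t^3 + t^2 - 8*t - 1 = 8*t^3 + 10*t^2 + 2*t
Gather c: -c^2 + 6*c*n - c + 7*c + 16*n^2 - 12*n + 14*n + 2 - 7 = -c^2 + c*(6*n + 6) + 16*n^2 + 2*n - 5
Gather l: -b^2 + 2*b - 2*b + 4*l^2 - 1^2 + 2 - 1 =-b^2 + 4*l^2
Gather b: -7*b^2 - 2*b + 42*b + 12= -7*b^2 + 40*b + 12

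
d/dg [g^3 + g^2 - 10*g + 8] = 3*g^2 + 2*g - 10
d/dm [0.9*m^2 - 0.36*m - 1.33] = 1.8*m - 0.36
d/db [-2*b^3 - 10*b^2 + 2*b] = -6*b^2 - 20*b + 2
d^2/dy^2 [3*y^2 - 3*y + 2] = 6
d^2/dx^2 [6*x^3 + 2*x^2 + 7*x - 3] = 36*x + 4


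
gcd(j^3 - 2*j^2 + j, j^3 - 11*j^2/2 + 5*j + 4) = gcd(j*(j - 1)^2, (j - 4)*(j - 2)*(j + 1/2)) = 1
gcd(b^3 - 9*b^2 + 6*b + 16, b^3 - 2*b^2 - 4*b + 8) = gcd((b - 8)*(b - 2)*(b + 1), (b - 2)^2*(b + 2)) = b - 2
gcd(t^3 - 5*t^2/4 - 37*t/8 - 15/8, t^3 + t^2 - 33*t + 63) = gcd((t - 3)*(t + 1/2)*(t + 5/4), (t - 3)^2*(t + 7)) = t - 3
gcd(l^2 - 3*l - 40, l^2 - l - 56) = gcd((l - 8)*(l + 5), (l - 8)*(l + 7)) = l - 8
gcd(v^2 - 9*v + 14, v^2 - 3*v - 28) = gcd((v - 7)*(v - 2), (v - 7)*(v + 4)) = v - 7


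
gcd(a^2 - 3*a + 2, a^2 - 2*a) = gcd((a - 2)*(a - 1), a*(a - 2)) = a - 2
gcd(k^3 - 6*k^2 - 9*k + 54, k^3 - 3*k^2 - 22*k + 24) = k - 6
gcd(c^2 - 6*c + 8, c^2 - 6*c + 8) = c^2 - 6*c + 8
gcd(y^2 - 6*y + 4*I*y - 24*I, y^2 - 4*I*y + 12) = 1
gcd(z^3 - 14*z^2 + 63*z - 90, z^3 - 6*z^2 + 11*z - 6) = z - 3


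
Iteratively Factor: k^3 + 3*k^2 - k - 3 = (k + 1)*(k^2 + 2*k - 3) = (k + 1)*(k + 3)*(k - 1)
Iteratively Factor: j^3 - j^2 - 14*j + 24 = (j - 2)*(j^2 + j - 12) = (j - 2)*(j + 4)*(j - 3)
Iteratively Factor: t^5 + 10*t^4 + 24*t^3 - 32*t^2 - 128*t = (t - 2)*(t^4 + 12*t^3 + 48*t^2 + 64*t) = (t - 2)*(t + 4)*(t^3 + 8*t^2 + 16*t) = (t - 2)*(t + 4)^2*(t^2 + 4*t) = (t - 2)*(t + 4)^3*(t)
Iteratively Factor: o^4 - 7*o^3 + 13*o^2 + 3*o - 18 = (o - 2)*(o^3 - 5*o^2 + 3*o + 9) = (o - 3)*(o - 2)*(o^2 - 2*o - 3) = (o - 3)*(o - 2)*(o + 1)*(o - 3)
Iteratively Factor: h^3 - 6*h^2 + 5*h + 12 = (h + 1)*(h^2 - 7*h + 12) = (h - 3)*(h + 1)*(h - 4)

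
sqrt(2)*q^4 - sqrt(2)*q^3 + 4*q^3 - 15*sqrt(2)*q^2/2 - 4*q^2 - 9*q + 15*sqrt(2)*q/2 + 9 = (q - 1)*(q - 3*sqrt(2)/2)*(q + 3*sqrt(2))*(sqrt(2)*q + 1)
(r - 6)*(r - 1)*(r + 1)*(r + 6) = r^4 - 37*r^2 + 36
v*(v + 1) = v^2 + v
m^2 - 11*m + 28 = (m - 7)*(m - 4)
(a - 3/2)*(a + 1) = a^2 - a/2 - 3/2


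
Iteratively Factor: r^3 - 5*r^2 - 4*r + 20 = (r - 2)*(r^2 - 3*r - 10) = (r - 5)*(r - 2)*(r + 2)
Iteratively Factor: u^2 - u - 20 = (u - 5)*(u + 4)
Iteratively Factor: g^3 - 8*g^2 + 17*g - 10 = (g - 2)*(g^2 - 6*g + 5) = (g - 2)*(g - 1)*(g - 5)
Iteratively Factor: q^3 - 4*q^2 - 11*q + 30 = (q + 3)*(q^2 - 7*q + 10) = (q - 5)*(q + 3)*(q - 2)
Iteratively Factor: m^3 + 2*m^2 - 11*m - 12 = (m + 4)*(m^2 - 2*m - 3) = (m - 3)*(m + 4)*(m + 1)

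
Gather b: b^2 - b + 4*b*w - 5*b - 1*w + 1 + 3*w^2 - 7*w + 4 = b^2 + b*(4*w - 6) + 3*w^2 - 8*w + 5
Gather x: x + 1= x + 1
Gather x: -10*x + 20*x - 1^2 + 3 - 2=10*x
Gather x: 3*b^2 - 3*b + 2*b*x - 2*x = 3*b^2 - 3*b + x*(2*b - 2)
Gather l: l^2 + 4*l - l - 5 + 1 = l^2 + 3*l - 4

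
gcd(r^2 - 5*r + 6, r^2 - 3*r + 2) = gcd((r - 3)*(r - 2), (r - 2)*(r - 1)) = r - 2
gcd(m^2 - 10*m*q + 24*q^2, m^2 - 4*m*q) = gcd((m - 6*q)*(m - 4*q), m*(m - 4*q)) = -m + 4*q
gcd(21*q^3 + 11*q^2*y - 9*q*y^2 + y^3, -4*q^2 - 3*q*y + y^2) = q + y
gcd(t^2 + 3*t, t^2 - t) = t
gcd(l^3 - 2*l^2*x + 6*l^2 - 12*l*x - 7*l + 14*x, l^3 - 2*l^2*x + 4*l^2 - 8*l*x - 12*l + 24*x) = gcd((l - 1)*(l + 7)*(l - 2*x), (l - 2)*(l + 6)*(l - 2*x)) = -l + 2*x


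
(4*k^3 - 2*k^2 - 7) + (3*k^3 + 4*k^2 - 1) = 7*k^3 + 2*k^2 - 8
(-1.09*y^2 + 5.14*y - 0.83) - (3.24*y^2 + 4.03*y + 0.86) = -4.33*y^2 + 1.11*y - 1.69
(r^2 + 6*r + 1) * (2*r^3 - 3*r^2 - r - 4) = 2*r^5 + 9*r^4 - 17*r^3 - 13*r^2 - 25*r - 4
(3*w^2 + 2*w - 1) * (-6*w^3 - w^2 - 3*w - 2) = -18*w^5 - 15*w^4 - 5*w^3 - 11*w^2 - w + 2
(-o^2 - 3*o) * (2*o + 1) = -2*o^3 - 7*o^2 - 3*o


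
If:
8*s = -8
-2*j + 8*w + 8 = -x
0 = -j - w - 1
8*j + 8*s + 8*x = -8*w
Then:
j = 1/5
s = -1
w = -6/5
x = 2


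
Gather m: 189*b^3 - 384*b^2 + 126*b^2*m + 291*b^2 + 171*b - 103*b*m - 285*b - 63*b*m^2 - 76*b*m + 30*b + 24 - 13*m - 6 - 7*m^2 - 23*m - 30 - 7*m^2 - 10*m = 189*b^3 - 93*b^2 - 84*b + m^2*(-63*b - 14) + m*(126*b^2 - 179*b - 46) - 12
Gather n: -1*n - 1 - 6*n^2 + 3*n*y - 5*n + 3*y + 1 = -6*n^2 + n*(3*y - 6) + 3*y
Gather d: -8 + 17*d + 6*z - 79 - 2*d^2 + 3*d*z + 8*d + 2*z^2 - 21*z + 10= -2*d^2 + d*(3*z + 25) + 2*z^2 - 15*z - 77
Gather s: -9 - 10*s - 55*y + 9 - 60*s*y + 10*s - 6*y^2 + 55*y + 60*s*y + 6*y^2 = 0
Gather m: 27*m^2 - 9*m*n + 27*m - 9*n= 27*m^2 + m*(27 - 9*n) - 9*n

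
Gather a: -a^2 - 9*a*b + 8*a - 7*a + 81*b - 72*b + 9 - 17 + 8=-a^2 + a*(1 - 9*b) + 9*b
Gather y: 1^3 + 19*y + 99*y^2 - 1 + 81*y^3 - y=81*y^3 + 99*y^2 + 18*y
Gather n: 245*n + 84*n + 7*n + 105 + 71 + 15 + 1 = 336*n + 192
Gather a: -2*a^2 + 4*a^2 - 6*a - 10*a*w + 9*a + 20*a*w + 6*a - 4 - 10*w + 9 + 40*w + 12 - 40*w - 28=2*a^2 + a*(10*w + 9) - 10*w - 11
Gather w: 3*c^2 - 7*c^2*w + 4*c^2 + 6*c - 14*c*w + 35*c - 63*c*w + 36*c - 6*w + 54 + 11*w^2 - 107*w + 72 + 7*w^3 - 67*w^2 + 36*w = 7*c^2 + 77*c + 7*w^3 - 56*w^2 + w*(-7*c^2 - 77*c - 77) + 126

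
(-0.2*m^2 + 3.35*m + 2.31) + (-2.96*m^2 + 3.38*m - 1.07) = -3.16*m^2 + 6.73*m + 1.24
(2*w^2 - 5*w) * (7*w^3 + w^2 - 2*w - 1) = 14*w^5 - 33*w^4 - 9*w^3 + 8*w^2 + 5*w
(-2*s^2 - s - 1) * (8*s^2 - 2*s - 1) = -16*s^4 - 4*s^3 - 4*s^2 + 3*s + 1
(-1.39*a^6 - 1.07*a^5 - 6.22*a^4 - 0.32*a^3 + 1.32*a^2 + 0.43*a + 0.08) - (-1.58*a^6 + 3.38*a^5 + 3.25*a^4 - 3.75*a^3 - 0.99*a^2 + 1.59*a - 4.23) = 0.19*a^6 - 4.45*a^5 - 9.47*a^4 + 3.43*a^3 + 2.31*a^2 - 1.16*a + 4.31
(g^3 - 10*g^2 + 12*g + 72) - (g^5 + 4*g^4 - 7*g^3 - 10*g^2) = -g^5 - 4*g^4 + 8*g^3 + 12*g + 72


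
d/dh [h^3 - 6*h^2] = 3*h*(h - 4)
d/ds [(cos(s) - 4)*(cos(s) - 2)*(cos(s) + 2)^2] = 2*(-2*cos(s)^3 + 3*cos(s)^2 + 12*cos(s) - 4)*sin(s)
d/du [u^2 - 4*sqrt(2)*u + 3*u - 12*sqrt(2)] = 2*u - 4*sqrt(2) + 3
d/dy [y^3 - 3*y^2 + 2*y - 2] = 3*y^2 - 6*y + 2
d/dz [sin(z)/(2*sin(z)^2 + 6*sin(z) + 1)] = cos(z)*cos(2*z)/(6*sin(z) - cos(2*z) + 2)^2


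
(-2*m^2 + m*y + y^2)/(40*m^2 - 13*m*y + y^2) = (-2*m^2 + m*y + y^2)/(40*m^2 - 13*m*y + y^2)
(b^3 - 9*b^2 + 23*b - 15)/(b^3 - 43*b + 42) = (b^2 - 8*b + 15)/(b^2 + b - 42)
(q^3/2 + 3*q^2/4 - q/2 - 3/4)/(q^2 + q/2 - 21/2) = (q^3 + 3*q^2/2 - q - 3/2)/(2*q^2 + q - 21)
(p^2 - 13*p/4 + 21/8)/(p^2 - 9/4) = (4*p - 7)/(2*(2*p + 3))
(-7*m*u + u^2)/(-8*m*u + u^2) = (7*m - u)/(8*m - u)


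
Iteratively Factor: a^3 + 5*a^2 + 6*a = (a + 3)*(a^2 + 2*a) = a*(a + 3)*(a + 2)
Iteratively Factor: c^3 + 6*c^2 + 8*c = (c)*(c^2 + 6*c + 8) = c*(c + 2)*(c + 4)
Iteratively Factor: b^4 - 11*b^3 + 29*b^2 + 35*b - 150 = (b - 5)*(b^3 - 6*b^2 - b + 30) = (b - 5)*(b - 3)*(b^2 - 3*b - 10) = (b - 5)*(b - 3)*(b + 2)*(b - 5)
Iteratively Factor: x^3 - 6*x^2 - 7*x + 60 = (x - 4)*(x^2 - 2*x - 15) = (x - 4)*(x + 3)*(x - 5)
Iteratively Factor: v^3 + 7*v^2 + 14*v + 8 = (v + 4)*(v^2 + 3*v + 2) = (v + 2)*(v + 4)*(v + 1)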